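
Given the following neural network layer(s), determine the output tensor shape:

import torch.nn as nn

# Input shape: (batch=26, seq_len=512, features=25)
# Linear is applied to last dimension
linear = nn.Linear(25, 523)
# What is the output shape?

Input shape: (26, 512, 25)
Output shape: (26, 512, 523)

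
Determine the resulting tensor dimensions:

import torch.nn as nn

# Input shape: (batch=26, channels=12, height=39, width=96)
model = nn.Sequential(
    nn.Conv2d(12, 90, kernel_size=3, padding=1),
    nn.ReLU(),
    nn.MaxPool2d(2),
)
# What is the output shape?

Input shape: (26, 12, 39, 96)
  -> after Conv2d: (26, 90, 39, 96)
  -> after ReLU: (26, 90, 39, 96)
Output shape: (26, 90, 19, 48)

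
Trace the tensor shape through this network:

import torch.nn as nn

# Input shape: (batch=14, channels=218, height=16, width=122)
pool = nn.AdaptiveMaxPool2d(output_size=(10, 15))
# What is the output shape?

Input shape: (14, 218, 16, 122)
Output shape: (14, 218, 10, 15)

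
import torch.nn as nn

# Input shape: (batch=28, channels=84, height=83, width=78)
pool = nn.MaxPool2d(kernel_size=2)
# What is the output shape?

Input shape: (28, 84, 83, 78)
Output shape: (28, 84, 41, 39)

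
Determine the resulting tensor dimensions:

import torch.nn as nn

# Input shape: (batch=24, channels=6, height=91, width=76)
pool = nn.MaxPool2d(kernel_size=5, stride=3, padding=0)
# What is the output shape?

Input shape: (24, 6, 91, 76)
Output shape: (24, 6, 29, 24)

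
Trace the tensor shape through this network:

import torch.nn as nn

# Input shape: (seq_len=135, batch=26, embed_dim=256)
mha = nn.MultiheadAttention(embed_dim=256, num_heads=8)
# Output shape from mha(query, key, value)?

Input shape: (135, 26, 256)
Output shape: (135, 26, 256)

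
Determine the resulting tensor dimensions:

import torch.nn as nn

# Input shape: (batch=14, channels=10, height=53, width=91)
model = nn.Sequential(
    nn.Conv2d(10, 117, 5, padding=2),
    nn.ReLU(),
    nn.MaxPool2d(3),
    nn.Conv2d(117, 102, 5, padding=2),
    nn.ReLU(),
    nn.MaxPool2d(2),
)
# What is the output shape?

Input shape: (14, 10, 53, 91)
  -> after first Conv2d: (14, 117, 53, 91)
  -> after first MaxPool2d: (14, 117, 17, 30)
  -> after second Conv2d: (14, 102, 17, 30)
Output shape: (14, 102, 8, 15)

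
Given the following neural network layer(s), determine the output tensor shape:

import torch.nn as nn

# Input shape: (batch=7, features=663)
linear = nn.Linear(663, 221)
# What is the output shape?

Input shape: (7, 663)
Output shape: (7, 221)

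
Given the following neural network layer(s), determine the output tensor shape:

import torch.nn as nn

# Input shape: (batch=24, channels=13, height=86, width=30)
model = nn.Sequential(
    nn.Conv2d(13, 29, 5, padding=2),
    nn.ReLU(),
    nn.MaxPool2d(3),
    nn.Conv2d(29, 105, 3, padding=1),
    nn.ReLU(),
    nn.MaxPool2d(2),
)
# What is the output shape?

Input shape: (24, 13, 86, 30)
  -> after first Conv2d: (24, 29, 86, 30)
  -> after first MaxPool2d: (24, 29, 28, 10)
  -> after second Conv2d: (24, 105, 28, 10)
Output shape: (24, 105, 14, 5)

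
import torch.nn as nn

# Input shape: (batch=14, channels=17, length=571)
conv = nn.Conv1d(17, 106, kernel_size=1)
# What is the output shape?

Input shape: (14, 17, 571)
Output shape: (14, 106, 571)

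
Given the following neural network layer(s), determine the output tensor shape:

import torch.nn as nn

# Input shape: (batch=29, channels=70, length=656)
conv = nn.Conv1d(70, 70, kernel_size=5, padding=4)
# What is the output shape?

Input shape: (29, 70, 656)
Output shape: (29, 70, 660)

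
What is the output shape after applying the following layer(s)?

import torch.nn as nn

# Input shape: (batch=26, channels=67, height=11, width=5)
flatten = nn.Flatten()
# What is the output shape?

Input shape: (26, 67, 11, 5)
Output shape: (26, 3685)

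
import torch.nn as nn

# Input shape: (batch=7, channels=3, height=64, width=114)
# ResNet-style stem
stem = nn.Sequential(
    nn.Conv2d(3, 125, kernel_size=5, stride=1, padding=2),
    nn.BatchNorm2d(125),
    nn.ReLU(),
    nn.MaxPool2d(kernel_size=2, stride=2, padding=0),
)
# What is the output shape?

Input shape: (7, 3, 64, 114)
  -> after Conv2d 5x5 stride=1: (7, 125, 64, 114)
Output shape: (7, 125, 32, 57)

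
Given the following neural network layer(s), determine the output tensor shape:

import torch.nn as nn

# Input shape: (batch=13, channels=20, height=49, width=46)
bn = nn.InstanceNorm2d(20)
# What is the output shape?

Input shape: (13, 20, 49, 46)
Output shape: (13, 20, 49, 46)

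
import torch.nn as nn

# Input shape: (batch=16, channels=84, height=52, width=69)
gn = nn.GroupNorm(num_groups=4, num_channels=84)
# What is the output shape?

Input shape: (16, 84, 52, 69)
Output shape: (16, 84, 52, 69)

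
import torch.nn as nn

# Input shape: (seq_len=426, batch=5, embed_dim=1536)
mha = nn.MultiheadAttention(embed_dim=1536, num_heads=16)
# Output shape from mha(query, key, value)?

Input shape: (426, 5, 1536)
Output shape: (426, 5, 1536)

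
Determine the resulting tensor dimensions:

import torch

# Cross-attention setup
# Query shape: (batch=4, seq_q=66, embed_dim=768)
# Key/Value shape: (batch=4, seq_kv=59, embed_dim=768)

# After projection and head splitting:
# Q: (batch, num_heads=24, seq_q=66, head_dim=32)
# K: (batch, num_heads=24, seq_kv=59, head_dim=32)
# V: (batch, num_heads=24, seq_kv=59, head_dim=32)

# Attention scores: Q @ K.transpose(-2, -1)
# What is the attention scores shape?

Input shape: (4, 66, 768)
Output shape: (4, 24, 66, 59)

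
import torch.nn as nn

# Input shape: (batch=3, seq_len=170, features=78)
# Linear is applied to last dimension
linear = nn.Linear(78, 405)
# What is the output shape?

Input shape: (3, 170, 78)
Output shape: (3, 170, 405)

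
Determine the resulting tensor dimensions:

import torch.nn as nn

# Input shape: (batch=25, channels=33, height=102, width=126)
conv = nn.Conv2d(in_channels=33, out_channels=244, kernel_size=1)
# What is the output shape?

Input shape: (25, 33, 102, 126)
Output shape: (25, 244, 102, 126)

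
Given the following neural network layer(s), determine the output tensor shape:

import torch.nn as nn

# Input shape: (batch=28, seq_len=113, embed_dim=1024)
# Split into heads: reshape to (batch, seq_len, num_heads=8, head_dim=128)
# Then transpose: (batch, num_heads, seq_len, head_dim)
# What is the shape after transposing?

Input shape: (28, 113, 1024)
  -> after reshape: (28, 113, 8, 128)
Output shape: (28, 8, 113, 128)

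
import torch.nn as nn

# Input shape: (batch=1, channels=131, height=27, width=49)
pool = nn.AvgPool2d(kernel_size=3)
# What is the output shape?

Input shape: (1, 131, 27, 49)
Output shape: (1, 131, 9, 16)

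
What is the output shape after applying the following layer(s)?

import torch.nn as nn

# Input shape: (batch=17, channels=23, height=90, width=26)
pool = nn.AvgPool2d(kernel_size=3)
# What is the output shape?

Input shape: (17, 23, 90, 26)
Output shape: (17, 23, 30, 8)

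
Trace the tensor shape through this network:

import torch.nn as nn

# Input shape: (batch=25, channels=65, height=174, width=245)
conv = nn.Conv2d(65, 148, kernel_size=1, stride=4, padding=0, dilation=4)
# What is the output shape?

Input shape: (25, 65, 174, 245)
Output shape: (25, 148, 44, 62)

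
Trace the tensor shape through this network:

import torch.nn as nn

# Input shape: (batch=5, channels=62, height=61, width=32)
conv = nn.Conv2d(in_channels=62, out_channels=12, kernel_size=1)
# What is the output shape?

Input shape: (5, 62, 61, 32)
Output shape: (5, 12, 61, 32)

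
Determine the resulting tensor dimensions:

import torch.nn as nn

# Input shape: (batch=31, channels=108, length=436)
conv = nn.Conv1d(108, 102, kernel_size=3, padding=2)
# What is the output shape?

Input shape: (31, 108, 436)
Output shape: (31, 102, 438)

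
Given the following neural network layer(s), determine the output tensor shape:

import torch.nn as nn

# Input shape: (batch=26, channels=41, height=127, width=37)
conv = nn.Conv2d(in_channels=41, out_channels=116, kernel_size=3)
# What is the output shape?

Input shape: (26, 41, 127, 37)
Output shape: (26, 116, 125, 35)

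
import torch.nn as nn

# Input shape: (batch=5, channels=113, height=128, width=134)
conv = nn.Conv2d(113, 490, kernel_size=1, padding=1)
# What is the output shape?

Input shape: (5, 113, 128, 134)
Output shape: (5, 490, 130, 136)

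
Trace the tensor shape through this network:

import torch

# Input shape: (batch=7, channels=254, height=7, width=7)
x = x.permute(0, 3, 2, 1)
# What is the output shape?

Input shape: (7, 254, 7, 7)
Output shape: (7, 7, 7, 254)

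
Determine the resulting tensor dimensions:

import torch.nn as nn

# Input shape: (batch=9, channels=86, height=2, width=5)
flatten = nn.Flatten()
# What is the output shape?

Input shape: (9, 86, 2, 5)
Output shape: (9, 860)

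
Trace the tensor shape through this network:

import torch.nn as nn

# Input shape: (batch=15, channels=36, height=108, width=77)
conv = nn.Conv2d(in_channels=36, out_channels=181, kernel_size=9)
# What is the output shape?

Input shape: (15, 36, 108, 77)
Output shape: (15, 181, 100, 69)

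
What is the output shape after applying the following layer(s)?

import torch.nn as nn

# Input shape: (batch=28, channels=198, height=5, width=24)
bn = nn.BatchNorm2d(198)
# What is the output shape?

Input shape: (28, 198, 5, 24)
Output shape: (28, 198, 5, 24)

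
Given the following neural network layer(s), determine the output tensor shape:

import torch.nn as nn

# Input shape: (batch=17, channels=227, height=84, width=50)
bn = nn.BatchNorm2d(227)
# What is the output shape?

Input shape: (17, 227, 84, 50)
Output shape: (17, 227, 84, 50)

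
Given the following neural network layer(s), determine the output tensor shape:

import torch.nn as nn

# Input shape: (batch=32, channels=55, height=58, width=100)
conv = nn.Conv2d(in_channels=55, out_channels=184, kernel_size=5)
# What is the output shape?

Input shape: (32, 55, 58, 100)
Output shape: (32, 184, 54, 96)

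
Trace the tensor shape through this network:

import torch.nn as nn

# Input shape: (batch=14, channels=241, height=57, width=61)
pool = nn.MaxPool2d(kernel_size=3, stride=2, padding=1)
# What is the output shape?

Input shape: (14, 241, 57, 61)
Output shape: (14, 241, 29, 31)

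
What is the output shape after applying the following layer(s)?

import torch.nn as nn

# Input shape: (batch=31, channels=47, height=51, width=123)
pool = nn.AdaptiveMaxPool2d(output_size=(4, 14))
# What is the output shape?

Input shape: (31, 47, 51, 123)
Output shape: (31, 47, 4, 14)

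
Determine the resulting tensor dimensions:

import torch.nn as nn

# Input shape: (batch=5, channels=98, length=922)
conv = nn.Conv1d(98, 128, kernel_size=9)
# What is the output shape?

Input shape: (5, 98, 922)
Output shape: (5, 128, 914)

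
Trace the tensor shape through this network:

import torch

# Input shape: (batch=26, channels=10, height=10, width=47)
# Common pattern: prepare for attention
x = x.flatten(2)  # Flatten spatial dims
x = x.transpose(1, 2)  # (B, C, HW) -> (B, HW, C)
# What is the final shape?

Input shape: (26, 10, 10, 47)
  -> after flatten(2): (26, 10, 470)
Output shape: (26, 470, 10)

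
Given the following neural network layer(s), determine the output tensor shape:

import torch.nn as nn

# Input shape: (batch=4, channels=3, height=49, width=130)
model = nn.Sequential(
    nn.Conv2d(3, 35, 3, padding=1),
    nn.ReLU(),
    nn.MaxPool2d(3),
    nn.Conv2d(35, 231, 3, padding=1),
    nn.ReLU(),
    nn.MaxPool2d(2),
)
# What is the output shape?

Input shape: (4, 3, 49, 130)
  -> after first Conv2d: (4, 35, 49, 130)
  -> after first MaxPool2d: (4, 35, 16, 43)
  -> after second Conv2d: (4, 231, 16, 43)
Output shape: (4, 231, 8, 21)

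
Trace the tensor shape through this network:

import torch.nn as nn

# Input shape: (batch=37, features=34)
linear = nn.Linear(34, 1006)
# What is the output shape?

Input shape: (37, 34)
Output shape: (37, 1006)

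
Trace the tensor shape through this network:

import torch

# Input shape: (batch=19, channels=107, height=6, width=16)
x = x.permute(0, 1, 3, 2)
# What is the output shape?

Input shape: (19, 107, 6, 16)
Output shape: (19, 107, 16, 6)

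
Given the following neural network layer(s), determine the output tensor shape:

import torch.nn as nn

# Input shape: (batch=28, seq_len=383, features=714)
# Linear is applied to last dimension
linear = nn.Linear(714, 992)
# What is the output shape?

Input shape: (28, 383, 714)
Output shape: (28, 383, 992)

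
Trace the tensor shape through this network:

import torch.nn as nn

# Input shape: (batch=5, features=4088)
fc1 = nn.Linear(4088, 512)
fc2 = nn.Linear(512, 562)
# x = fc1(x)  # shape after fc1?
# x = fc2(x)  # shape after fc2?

Input shape: (5, 4088)
  -> after fc1: (5, 512)
Output shape: (5, 562)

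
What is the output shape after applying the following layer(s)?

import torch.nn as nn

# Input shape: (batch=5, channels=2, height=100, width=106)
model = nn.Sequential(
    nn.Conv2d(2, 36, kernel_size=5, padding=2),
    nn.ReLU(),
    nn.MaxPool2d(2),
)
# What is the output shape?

Input shape: (5, 2, 100, 106)
  -> after Conv2d: (5, 36, 100, 106)
  -> after ReLU: (5, 36, 100, 106)
Output shape: (5, 36, 50, 53)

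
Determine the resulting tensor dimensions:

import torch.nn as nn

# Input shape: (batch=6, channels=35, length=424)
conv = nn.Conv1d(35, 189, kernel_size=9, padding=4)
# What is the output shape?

Input shape: (6, 35, 424)
Output shape: (6, 189, 424)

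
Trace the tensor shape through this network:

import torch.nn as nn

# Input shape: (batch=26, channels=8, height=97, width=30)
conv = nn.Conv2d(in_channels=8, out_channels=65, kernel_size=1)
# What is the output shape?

Input shape: (26, 8, 97, 30)
Output shape: (26, 65, 97, 30)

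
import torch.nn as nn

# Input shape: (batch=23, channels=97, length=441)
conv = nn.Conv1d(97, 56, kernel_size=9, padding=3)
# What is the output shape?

Input shape: (23, 97, 441)
Output shape: (23, 56, 439)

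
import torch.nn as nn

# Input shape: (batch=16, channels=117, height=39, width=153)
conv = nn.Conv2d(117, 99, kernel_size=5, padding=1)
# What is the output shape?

Input shape: (16, 117, 39, 153)
Output shape: (16, 99, 37, 151)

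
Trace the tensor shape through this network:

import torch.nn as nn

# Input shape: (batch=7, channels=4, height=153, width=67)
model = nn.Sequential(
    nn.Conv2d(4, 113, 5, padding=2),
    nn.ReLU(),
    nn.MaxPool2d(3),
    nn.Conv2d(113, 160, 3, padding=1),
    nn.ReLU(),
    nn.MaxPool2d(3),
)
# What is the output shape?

Input shape: (7, 4, 153, 67)
  -> after first Conv2d: (7, 113, 153, 67)
  -> after first MaxPool2d: (7, 113, 51, 22)
  -> after second Conv2d: (7, 160, 51, 22)
Output shape: (7, 160, 17, 7)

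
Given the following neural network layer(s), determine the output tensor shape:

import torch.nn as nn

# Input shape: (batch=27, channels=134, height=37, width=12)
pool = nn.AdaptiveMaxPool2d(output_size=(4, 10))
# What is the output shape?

Input shape: (27, 134, 37, 12)
Output shape: (27, 134, 4, 10)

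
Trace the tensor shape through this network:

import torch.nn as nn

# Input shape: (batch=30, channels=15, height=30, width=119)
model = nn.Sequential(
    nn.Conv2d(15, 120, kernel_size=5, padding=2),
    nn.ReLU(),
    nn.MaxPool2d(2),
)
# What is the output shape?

Input shape: (30, 15, 30, 119)
  -> after Conv2d: (30, 120, 30, 119)
  -> after ReLU: (30, 120, 30, 119)
Output shape: (30, 120, 15, 59)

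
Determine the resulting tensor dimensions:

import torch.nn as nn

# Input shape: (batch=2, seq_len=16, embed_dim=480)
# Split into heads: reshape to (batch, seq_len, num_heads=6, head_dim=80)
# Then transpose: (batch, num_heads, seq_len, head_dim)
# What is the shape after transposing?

Input shape: (2, 16, 480)
  -> after reshape: (2, 16, 6, 80)
Output shape: (2, 6, 16, 80)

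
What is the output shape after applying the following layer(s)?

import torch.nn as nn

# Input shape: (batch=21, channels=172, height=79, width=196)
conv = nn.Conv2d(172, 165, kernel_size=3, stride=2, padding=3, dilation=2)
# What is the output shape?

Input shape: (21, 172, 79, 196)
Output shape: (21, 165, 41, 99)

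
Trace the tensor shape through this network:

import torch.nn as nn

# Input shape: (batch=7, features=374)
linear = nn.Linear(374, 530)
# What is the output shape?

Input shape: (7, 374)
Output shape: (7, 530)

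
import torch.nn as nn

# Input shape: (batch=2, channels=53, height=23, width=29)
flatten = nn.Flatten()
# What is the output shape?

Input shape: (2, 53, 23, 29)
Output shape: (2, 35351)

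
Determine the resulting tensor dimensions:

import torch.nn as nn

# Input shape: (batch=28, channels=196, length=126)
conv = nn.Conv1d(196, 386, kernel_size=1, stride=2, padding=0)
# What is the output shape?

Input shape: (28, 196, 126)
Output shape: (28, 386, 63)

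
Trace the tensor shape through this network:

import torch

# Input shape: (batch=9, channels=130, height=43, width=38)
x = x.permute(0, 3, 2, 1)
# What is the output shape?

Input shape: (9, 130, 43, 38)
Output shape: (9, 38, 43, 130)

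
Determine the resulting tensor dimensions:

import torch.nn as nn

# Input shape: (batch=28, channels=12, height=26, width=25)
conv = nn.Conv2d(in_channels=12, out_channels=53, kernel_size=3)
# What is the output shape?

Input shape: (28, 12, 26, 25)
Output shape: (28, 53, 24, 23)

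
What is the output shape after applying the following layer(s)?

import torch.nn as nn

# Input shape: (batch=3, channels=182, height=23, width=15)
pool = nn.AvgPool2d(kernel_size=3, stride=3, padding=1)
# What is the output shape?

Input shape: (3, 182, 23, 15)
Output shape: (3, 182, 8, 5)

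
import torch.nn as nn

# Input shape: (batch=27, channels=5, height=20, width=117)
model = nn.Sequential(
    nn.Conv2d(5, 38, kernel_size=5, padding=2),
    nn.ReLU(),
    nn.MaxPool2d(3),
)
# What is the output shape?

Input shape: (27, 5, 20, 117)
  -> after Conv2d: (27, 38, 20, 117)
  -> after ReLU: (27, 38, 20, 117)
Output shape: (27, 38, 6, 39)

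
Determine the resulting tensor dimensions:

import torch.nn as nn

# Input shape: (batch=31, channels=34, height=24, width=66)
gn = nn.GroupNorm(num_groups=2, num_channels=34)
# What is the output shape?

Input shape: (31, 34, 24, 66)
Output shape: (31, 34, 24, 66)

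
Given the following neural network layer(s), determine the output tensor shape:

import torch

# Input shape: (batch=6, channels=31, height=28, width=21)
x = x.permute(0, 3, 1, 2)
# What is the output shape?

Input shape: (6, 31, 28, 21)
Output shape: (6, 21, 31, 28)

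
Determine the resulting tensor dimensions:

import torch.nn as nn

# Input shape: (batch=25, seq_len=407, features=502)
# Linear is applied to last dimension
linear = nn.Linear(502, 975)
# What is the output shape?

Input shape: (25, 407, 502)
Output shape: (25, 407, 975)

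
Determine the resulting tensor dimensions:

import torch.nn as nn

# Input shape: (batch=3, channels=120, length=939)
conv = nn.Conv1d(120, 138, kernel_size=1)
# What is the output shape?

Input shape: (3, 120, 939)
Output shape: (3, 138, 939)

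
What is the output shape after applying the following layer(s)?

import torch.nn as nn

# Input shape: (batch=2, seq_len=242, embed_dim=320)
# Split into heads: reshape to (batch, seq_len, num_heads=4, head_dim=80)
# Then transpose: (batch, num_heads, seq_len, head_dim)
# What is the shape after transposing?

Input shape: (2, 242, 320)
  -> after reshape: (2, 242, 4, 80)
Output shape: (2, 4, 242, 80)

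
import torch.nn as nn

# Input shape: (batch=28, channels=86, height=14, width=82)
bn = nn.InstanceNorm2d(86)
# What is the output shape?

Input shape: (28, 86, 14, 82)
Output shape: (28, 86, 14, 82)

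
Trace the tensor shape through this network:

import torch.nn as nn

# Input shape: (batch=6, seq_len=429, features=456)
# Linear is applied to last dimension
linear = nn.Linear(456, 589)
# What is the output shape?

Input shape: (6, 429, 456)
Output shape: (6, 429, 589)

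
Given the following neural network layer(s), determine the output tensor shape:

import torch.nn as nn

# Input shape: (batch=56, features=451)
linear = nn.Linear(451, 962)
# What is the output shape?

Input shape: (56, 451)
Output shape: (56, 962)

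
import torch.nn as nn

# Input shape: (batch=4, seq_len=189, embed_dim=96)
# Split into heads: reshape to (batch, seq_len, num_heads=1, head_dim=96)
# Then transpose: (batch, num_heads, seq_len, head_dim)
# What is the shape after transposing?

Input shape: (4, 189, 96)
  -> after reshape: (4, 189, 1, 96)
Output shape: (4, 1, 189, 96)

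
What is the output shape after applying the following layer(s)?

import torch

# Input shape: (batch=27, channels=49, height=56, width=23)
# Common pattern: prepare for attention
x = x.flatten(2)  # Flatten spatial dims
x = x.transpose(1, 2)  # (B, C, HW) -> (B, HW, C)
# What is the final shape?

Input shape: (27, 49, 56, 23)
  -> after flatten(2): (27, 49, 1288)
Output shape: (27, 1288, 49)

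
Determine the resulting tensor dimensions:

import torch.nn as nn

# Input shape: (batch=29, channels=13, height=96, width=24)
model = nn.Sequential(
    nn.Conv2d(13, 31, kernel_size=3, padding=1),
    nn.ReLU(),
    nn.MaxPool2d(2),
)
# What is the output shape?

Input shape: (29, 13, 96, 24)
  -> after Conv2d: (29, 31, 96, 24)
  -> after ReLU: (29, 31, 96, 24)
Output shape: (29, 31, 48, 12)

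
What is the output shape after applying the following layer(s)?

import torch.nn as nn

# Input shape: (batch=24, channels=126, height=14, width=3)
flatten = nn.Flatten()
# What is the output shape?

Input shape: (24, 126, 14, 3)
Output shape: (24, 5292)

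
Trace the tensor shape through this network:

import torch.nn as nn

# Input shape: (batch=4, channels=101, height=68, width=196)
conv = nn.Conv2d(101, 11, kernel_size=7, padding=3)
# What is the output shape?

Input shape: (4, 101, 68, 196)
Output shape: (4, 11, 68, 196)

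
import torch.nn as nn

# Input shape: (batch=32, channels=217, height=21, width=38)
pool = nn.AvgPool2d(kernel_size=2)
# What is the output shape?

Input shape: (32, 217, 21, 38)
Output shape: (32, 217, 10, 19)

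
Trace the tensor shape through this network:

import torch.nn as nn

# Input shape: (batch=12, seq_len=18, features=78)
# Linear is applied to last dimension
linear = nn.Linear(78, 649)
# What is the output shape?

Input shape: (12, 18, 78)
Output shape: (12, 18, 649)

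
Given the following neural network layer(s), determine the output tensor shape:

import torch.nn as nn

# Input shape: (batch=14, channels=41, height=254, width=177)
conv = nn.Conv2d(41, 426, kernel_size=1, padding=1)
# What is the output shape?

Input shape: (14, 41, 254, 177)
Output shape: (14, 426, 256, 179)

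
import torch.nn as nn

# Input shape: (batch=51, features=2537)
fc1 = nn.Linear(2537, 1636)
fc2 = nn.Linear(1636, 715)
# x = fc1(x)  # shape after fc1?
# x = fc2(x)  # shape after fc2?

Input shape: (51, 2537)
  -> after fc1: (51, 1636)
Output shape: (51, 715)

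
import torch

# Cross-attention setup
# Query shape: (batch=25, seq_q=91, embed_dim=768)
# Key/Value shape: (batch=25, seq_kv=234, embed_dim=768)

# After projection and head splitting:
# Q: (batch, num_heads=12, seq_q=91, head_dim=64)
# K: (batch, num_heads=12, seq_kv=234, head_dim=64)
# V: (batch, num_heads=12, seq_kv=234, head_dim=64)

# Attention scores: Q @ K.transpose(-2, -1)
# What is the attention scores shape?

Input shape: (25, 91, 768)
Output shape: (25, 12, 91, 234)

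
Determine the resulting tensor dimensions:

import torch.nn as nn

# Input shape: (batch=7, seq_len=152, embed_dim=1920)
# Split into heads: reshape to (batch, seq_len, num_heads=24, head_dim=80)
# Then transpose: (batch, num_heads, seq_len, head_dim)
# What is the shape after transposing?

Input shape: (7, 152, 1920)
  -> after reshape: (7, 152, 24, 80)
Output shape: (7, 24, 152, 80)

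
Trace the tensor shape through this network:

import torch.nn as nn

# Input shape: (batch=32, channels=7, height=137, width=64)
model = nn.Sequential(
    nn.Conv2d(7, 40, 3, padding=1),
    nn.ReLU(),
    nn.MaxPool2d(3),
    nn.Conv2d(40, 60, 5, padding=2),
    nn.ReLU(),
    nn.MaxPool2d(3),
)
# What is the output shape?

Input shape: (32, 7, 137, 64)
  -> after first Conv2d: (32, 40, 137, 64)
  -> after first MaxPool2d: (32, 40, 45, 21)
  -> after second Conv2d: (32, 60, 45, 21)
Output shape: (32, 60, 15, 7)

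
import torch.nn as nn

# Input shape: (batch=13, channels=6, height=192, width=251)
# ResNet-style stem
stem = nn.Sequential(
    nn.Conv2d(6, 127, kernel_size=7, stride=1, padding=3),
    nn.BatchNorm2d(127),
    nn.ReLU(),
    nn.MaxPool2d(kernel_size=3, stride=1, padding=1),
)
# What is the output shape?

Input shape: (13, 6, 192, 251)
  -> after Conv2d 7x7 stride=1: (13, 127, 192, 251)
Output shape: (13, 127, 192, 251)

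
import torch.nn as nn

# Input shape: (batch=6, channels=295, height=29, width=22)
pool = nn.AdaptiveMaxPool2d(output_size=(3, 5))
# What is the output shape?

Input shape: (6, 295, 29, 22)
Output shape: (6, 295, 3, 5)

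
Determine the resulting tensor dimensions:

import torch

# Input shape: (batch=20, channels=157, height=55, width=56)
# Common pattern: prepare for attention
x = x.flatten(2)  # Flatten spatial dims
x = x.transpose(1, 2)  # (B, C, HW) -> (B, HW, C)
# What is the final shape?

Input shape: (20, 157, 55, 56)
  -> after flatten(2): (20, 157, 3080)
Output shape: (20, 3080, 157)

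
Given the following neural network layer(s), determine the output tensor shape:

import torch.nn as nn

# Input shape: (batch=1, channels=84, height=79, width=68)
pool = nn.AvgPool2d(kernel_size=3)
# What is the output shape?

Input shape: (1, 84, 79, 68)
Output shape: (1, 84, 26, 22)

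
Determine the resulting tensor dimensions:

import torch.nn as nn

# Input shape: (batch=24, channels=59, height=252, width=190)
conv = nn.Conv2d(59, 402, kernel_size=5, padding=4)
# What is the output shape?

Input shape: (24, 59, 252, 190)
Output shape: (24, 402, 256, 194)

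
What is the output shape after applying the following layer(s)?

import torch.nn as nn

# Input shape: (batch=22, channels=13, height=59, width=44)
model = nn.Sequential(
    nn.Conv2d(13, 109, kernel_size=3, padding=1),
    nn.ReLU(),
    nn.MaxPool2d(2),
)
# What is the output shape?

Input shape: (22, 13, 59, 44)
  -> after Conv2d: (22, 109, 59, 44)
  -> after ReLU: (22, 109, 59, 44)
Output shape: (22, 109, 29, 22)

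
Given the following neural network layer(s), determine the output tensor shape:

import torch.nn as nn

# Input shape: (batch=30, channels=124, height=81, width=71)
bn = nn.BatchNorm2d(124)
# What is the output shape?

Input shape: (30, 124, 81, 71)
Output shape: (30, 124, 81, 71)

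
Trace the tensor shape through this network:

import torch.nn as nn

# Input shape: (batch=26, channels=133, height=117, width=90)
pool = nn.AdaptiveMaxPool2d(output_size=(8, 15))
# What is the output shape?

Input shape: (26, 133, 117, 90)
Output shape: (26, 133, 8, 15)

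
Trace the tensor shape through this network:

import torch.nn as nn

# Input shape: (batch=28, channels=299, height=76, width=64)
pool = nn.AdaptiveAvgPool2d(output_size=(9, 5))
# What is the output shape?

Input shape: (28, 299, 76, 64)
Output shape: (28, 299, 9, 5)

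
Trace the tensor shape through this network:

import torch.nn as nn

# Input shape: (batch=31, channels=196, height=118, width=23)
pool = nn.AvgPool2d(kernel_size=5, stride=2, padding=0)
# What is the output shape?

Input shape: (31, 196, 118, 23)
Output shape: (31, 196, 57, 10)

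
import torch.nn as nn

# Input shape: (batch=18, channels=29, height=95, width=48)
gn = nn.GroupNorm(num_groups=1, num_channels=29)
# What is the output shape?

Input shape: (18, 29, 95, 48)
Output shape: (18, 29, 95, 48)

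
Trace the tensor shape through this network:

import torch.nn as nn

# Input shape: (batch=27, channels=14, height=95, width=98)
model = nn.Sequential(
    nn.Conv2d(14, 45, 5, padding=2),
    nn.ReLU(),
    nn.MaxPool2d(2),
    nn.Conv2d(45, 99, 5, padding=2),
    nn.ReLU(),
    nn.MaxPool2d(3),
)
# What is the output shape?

Input shape: (27, 14, 95, 98)
  -> after first Conv2d: (27, 45, 95, 98)
  -> after first MaxPool2d: (27, 45, 47, 49)
  -> after second Conv2d: (27, 99, 47, 49)
Output shape: (27, 99, 15, 16)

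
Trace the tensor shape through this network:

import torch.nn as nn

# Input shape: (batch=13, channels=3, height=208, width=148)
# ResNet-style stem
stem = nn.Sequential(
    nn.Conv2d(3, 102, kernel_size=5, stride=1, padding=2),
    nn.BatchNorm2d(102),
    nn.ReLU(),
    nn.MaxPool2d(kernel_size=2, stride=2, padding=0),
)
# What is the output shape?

Input shape: (13, 3, 208, 148)
  -> after Conv2d 5x5 stride=1: (13, 102, 208, 148)
Output shape: (13, 102, 104, 74)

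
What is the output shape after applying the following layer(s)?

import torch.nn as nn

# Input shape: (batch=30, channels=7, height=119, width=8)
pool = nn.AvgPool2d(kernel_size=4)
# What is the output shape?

Input shape: (30, 7, 119, 8)
Output shape: (30, 7, 29, 2)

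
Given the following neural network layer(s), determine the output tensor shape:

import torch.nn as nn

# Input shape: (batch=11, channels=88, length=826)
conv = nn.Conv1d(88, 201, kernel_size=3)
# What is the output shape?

Input shape: (11, 88, 826)
Output shape: (11, 201, 824)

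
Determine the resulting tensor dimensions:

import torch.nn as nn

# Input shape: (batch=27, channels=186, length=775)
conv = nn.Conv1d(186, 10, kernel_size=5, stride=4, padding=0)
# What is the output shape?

Input shape: (27, 186, 775)
Output shape: (27, 10, 193)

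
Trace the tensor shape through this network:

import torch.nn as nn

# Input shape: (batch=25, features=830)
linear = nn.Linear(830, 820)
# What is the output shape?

Input shape: (25, 830)
Output shape: (25, 820)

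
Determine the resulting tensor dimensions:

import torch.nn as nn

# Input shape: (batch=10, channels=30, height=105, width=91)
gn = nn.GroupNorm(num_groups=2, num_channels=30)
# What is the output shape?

Input shape: (10, 30, 105, 91)
Output shape: (10, 30, 105, 91)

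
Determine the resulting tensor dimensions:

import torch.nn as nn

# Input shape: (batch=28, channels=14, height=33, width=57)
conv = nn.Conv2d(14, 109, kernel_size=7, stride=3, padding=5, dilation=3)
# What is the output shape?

Input shape: (28, 14, 33, 57)
Output shape: (28, 109, 9, 17)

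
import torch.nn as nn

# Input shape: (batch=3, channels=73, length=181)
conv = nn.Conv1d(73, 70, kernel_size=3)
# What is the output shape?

Input shape: (3, 73, 181)
Output shape: (3, 70, 179)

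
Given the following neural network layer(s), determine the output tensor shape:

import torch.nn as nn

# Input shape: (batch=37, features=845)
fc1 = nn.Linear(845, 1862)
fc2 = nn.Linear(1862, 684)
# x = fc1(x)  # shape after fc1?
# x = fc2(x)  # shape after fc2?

Input shape: (37, 845)
  -> after fc1: (37, 1862)
Output shape: (37, 684)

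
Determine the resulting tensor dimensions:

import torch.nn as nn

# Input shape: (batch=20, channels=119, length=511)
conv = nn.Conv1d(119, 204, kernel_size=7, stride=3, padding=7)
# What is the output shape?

Input shape: (20, 119, 511)
Output shape: (20, 204, 173)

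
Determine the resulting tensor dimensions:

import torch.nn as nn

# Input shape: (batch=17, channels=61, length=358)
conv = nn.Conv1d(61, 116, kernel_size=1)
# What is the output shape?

Input shape: (17, 61, 358)
Output shape: (17, 116, 358)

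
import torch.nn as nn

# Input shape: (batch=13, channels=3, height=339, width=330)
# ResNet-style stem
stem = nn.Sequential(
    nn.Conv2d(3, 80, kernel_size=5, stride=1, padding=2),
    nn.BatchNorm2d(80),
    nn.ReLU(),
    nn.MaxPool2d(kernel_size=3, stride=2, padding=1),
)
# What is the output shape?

Input shape: (13, 3, 339, 330)
  -> after Conv2d 5x5 stride=1: (13, 80, 339, 330)
Output shape: (13, 80, 170, 165)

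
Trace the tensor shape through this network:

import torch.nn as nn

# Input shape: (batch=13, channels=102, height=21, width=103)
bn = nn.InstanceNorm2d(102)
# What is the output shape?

Input shape: (13, 102, 21, 103)
Output shape: (13, 102, 21, 103)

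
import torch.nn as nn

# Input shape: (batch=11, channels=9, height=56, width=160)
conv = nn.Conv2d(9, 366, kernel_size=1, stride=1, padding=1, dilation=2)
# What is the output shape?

Input shape: (11, 9, 56, 160)
Output shape: (11, 366, 58, 162)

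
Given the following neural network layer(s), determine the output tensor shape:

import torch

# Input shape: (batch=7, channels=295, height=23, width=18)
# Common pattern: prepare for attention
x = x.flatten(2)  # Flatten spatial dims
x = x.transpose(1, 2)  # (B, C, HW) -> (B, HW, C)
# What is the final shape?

Input shape: (7, 295, 23, 18)
  -> after flatten(2): (7, 295, 414)
Output shape: (7, 414, 295)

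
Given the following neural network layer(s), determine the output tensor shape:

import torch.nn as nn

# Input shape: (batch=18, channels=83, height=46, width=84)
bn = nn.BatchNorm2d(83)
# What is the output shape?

Input shape: (18, 83, 46, 84)
Output shape: (18, 83, 46, 84)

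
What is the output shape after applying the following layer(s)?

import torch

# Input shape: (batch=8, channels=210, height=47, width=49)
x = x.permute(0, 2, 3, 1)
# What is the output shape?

Input shape: (8, 210, 47, 49)
Output shape: (8, 47, 49, 210)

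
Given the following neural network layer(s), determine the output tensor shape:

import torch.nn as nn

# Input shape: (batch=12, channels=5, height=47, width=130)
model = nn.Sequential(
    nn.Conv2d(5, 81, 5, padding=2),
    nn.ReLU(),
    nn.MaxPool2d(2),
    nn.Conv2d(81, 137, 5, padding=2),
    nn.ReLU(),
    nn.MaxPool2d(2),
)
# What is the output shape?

Input shape: (12, 5, 47, 130)
  -> after first Conv2d: (12, 81, 47, 130)
  -> after first MaxPool2d: (12, 81, 23, 65)
  -> after second Conv2d: (12, 137, 23, 65)
Output shape: (12, 137, 11, 32)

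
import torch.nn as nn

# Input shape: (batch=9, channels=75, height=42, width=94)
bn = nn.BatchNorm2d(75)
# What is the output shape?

Input shape: (9, 75, 42, 94)
Output shape: (9, 75, 42, 94)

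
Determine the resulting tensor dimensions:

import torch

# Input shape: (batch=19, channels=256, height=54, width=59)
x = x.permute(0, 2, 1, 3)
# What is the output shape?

Input shape: (19, 256, 54, 59)
Output shape: (19, 54, 256, 59)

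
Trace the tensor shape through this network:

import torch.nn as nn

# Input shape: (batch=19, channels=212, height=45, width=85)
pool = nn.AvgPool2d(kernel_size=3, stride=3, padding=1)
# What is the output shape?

Input shape: (19, 212, 45, 85)
Output shape: (19, 212, 15, 29)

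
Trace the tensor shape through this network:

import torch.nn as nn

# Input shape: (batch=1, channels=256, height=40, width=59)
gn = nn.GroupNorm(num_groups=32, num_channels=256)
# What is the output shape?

Input shape: (1, 256, 40, 59)
Output shape: (1, 256, 40, 59)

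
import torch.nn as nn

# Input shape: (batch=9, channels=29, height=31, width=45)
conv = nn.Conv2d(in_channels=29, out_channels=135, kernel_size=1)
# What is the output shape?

Input shape: (9, 29, 31, 45)
Output shape: (9, 135, 31, 45)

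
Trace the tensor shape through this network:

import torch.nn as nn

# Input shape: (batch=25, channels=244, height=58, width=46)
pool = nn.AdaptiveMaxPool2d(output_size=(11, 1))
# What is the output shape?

Input shape: (25, 244, 58, 46)
Output shape: (25, 244, 11, 1)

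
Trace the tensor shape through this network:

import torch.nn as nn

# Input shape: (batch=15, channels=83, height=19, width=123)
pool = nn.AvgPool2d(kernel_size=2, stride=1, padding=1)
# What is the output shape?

Input shape: (15, 83, 19, 123)
Output shape: (15, 83, 20, 124)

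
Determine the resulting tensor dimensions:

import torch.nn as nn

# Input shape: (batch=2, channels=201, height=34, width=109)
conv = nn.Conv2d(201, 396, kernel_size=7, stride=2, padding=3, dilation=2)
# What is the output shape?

Input shape: (2, 201, 34, 109)
Output shape: (2, 396, 14, 52)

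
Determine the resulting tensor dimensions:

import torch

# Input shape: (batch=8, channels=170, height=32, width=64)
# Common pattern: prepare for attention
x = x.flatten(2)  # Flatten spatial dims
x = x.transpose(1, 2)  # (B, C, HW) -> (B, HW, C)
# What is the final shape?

Input shape: (8, 170, 32, 64)
  -> after flatten(2): (8, 170, 2048)
Output shape: (8, 2048, 170)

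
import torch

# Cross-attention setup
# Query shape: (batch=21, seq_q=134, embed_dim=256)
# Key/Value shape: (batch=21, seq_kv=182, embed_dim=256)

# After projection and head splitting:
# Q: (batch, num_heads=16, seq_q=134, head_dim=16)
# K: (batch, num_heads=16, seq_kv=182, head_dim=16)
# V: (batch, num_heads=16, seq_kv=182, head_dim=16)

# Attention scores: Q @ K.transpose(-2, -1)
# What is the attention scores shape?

Input shape: (21, 134, 256)
Output shape: (21, 16, 134, 182)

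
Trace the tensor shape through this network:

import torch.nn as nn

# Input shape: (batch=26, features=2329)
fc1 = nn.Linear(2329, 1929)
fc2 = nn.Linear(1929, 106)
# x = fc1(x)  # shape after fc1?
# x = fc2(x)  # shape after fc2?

Input shape: (26, 2329)
  -> after fc1: (26, 1929)
Output shape: (26, 106)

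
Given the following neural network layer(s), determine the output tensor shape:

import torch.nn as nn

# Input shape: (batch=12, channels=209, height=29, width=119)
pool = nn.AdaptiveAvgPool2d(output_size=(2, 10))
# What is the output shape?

Input shape: (12, 209, 29, 119)
Output shape: (12, 209, 2, 10)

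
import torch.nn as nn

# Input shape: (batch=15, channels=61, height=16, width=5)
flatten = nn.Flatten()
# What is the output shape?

Input shape: (15, 61, 16, 5)
Output shape: (15, 4880)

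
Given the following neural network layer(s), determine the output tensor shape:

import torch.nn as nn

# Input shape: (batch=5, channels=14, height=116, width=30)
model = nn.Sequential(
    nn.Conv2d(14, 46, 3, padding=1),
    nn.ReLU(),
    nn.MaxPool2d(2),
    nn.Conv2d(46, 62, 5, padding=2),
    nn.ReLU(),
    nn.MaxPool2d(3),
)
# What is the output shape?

Input shape: (5, 14, 116, 30)
  -> after first Conv2d: (5, 46, 116, 30)
  -> after first MaxPool2d: (5, 46, 58, 15)
  -> after second Conv2d: (5, 62, 58, 15)
Output shape: (5, 62, 19, 5)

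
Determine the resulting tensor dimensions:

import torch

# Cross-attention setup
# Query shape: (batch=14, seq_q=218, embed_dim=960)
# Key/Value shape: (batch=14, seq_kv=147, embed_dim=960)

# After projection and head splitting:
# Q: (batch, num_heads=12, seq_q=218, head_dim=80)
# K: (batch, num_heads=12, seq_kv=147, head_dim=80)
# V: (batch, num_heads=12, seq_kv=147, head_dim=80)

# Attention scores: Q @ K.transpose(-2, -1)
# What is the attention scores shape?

Input shape: (14, 218, 960)
Output shape: (14, 12, 218, 147)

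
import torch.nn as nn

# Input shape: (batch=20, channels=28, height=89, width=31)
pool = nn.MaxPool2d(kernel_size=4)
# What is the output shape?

Input shape: (20, 28, 89, 31)
Output shape: (20, 28, 22, 7)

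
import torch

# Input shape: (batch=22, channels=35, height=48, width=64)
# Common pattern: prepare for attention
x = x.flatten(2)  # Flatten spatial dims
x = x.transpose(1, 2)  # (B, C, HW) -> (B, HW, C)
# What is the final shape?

Input shape: (22, 35, 48, 64)
  -> after flatten(2): (22, 35, 3072)
Output shape: (22, 3072, 35)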